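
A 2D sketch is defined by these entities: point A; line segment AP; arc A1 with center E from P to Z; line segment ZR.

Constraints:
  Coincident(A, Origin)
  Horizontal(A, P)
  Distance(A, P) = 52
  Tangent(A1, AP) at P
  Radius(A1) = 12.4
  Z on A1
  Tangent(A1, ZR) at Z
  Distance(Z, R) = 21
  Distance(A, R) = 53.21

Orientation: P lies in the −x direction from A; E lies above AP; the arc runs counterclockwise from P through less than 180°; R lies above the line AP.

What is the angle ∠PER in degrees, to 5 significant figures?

152.80°

Checks: |EP| = 12.40 ✓; |EZ| = 12.40 ✓; ∠(EZ, ZR) = 90.00° ✓; |ZR| = 21.00 ✓; |AR| = 53.21 ✓.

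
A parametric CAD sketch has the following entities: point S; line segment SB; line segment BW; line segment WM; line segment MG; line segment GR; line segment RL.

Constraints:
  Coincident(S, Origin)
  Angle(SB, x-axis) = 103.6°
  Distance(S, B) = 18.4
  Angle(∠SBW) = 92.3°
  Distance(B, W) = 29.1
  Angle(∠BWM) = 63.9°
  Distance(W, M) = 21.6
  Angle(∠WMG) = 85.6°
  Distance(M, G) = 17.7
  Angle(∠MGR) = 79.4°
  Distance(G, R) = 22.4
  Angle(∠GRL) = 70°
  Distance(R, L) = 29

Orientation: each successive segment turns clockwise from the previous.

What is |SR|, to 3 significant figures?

31.8

S is at the origin; SB runs at 103.6° with length 18.4, so B = (-4.33, 17.9). ∠SBW = 92.3° gives BW at 15.9° from the x-axis; with |BW| = 29.1, W = (23.7, 25.9). ∠BWM = 63.9° gives WM at -100° from the x-axis; with |WM| = 21.6, M = (19.8, 4.60). ∠WMG = 85.6° gives MG at 165° from the x-axis; with |MG| = 17.7, G = (2.71, 9.06). ∠MGR = 79.4° gives GR at 64.8° from the x-axis; with |GR| = 22.4, R = (12.2, 29.3). Then |SR| = |R − S| = 31.8.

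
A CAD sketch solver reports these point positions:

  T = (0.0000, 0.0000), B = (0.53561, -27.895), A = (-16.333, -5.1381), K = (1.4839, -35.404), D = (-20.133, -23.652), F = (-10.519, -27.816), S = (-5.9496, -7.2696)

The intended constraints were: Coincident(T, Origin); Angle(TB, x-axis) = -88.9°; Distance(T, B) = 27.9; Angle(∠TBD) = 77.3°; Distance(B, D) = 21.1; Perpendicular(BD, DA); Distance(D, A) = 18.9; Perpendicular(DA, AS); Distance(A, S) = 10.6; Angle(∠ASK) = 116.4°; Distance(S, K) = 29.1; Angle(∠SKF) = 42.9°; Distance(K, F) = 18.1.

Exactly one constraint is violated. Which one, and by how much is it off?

Distance(K, F) = 18.1 — off by 3.90.

T = (0.00, 0.00) ✓; TB at -88.90° ✓; |TB| = 27.90 ✓; ∠TBD = 77.30° ✓; |BD| = 21.10 ✓; ∠(BD, DA) = 90.00° ✓; |DA| = 18.90 ✓; ∠(DA, AS) = 90.00° ✓; |AS| = 10.60 ✓; ∠ASK = 116.4° ✓; |SK| = 29.10 ✓; ∠SKF = 42.90° ✓; |KF| = 14.20 ✗.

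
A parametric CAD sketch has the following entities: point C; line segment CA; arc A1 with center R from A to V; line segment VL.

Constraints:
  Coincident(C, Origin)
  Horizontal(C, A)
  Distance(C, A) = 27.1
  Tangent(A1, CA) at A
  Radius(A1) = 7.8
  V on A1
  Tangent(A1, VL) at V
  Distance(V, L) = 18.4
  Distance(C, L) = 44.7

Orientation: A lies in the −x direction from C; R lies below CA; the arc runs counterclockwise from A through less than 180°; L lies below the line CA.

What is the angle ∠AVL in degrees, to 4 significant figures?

138.2°

Checks: |RV| = 7.800 ✓; ∠(RV, VL) = 90.00° ✓; |VL| = 18.40 ✓; |CL| = 44.70 ✓.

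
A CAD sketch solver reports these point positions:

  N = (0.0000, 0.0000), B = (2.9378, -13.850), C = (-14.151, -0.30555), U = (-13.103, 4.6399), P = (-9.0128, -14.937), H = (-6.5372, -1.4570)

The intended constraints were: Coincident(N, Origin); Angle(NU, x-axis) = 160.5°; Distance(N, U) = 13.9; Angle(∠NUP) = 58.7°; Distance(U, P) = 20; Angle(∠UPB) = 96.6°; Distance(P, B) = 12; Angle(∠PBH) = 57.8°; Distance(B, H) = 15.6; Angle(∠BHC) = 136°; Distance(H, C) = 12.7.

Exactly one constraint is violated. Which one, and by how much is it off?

Distance(H, C) = 12.7 — off by 5.00.

N = (0.00, 0.00) ✓; NU at 160.5° ✓; |NU| = 13.90 ✓; ∠NUP = 58.70° ✓; |UP| = 20.00 ✓; ∠UPB = 96.60° ✓; |PB| = 12.00 ✓; ∠PBH = 57.80° ✓; |BH| = 15.60 ✓; ∠BHC = 136.0° ✓; |HC| = 7.700 ✗.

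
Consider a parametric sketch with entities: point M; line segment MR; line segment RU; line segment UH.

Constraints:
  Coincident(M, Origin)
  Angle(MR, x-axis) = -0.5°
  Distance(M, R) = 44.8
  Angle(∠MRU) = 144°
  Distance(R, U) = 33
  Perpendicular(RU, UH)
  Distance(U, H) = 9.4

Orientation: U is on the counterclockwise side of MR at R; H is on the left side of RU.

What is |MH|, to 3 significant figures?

71.3

∠MRU = 144.0°, so RU runs at -0.5° + (180° − 144.0°) = 35.5° from the x-axis; with |RU| = 33.0, U = R + 33.0·(cos 35.5°, sin 35.5°) = (71.7, 18.8). RU is perpendicular to UH; with |UH| = 9.4 on the left of RU, H = U + 9.4·(-0.581, 0.814) = (66.2, 26.4). Then |MH| = |H − M| = 71.3.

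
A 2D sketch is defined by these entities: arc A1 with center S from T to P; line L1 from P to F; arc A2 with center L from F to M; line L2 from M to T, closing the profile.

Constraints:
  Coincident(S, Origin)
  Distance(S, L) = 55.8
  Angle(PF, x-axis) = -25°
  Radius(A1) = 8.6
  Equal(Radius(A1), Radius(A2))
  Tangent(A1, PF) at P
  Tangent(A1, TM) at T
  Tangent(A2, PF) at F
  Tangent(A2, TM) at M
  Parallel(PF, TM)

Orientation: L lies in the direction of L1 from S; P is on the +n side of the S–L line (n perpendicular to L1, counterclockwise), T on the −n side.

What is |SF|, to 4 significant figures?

56.46

The slot axis is L1's direction at -25.0°, so u = (cos -25.0°, sin -25.0°) = (0.9063, -0.4226) and n = (−sin -25.0°, cos -25.0°) = (0.4226, 0.9063). S is at the origin and L lies 55.8 along u from S, so L = 55.8·u = (50.57, -23.58). Tangency of A1 to both parallel lines with radius 8.6 puts P and T at S ± 8.6·n: P = (3.635, 7.794), T = (-3.635, -7.794). Equal radii place F and M the same way about L: F = L + 8.6·n = (54.21, -15.79), M = L − 8.6·n = (46.94, -31.38). Then |SF| = |F − S| = 56.46.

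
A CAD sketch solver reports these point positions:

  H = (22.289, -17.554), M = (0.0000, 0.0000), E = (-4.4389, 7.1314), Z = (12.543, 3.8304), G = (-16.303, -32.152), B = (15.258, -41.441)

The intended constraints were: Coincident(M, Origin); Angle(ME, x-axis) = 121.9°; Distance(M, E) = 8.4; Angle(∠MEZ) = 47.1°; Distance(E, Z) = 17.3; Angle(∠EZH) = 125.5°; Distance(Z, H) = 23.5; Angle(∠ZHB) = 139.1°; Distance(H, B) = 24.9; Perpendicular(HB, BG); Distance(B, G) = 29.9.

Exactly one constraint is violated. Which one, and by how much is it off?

Distance(B, G) = 29.9 — off by 3.00.

M = (0.00, 0.00) ✓; ME at 121.9° ✓; |ME| = 8.400 ✓; ∠MEZ = 47.10° ✓; |EZ| = 17.30 ✓; ∠EZH = 125.5° ✓; |ZH| = 23.50 ✓; ∠ZHB = 139.1° ✓; |HB| = 24.90 ✓; ∠(HB, BG) = 90.00° ✓; |BG| = 32.90 ✗.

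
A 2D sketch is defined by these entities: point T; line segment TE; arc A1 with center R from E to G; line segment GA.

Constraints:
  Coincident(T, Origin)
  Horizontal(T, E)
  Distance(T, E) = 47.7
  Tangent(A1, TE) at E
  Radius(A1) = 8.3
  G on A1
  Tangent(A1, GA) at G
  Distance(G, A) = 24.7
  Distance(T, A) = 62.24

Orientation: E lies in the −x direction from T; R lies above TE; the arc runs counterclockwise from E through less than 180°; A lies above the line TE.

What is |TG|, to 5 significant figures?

42.215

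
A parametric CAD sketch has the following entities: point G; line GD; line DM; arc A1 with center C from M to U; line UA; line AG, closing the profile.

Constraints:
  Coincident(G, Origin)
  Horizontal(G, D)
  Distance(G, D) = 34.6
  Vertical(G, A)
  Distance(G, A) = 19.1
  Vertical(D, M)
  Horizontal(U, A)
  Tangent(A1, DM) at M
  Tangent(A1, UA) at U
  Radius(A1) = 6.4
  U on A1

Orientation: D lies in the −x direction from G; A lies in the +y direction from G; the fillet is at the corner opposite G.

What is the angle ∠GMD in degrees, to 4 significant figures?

69.84°

G is at the origin; GD is horizontal with |GD| = 34.6 and D on the −x side, so D = (-34.60, 0.000). GA is vertical with |GA| = 19.1 and A on the +y side, so A = (0.000, 19.10). The virtual corner opposite G is at (-34.60, 19.10). A1 meets DM tangentially, so CM is at right angles to DM and tangency of A1 to UA means the radius CU is perpendicular to UA, with radius 6.4, so the center C sits 6.4 in from both sides at C = (-28.20, 12.70). That places the tangent points at M = (-34.60, 12.70) on DM and U = (-28.20, 19.10) on UA. Then cos ∠GMD = MG·MD / (|MG||MD|), giving 69.84°.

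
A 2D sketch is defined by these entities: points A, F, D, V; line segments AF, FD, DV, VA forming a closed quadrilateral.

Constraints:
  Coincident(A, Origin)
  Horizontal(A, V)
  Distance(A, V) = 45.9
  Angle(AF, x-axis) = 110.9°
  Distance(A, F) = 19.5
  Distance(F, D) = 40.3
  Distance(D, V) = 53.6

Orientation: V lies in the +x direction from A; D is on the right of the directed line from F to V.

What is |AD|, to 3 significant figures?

22.1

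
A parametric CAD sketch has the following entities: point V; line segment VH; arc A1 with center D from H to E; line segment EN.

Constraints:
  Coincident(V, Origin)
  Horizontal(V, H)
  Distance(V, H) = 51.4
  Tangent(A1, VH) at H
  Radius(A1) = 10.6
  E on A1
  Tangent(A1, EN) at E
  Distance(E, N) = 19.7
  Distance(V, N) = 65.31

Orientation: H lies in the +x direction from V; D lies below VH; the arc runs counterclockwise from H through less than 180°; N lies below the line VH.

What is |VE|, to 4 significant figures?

47.00

Checks: |DE| = 10.60 ✓; ∠(DE, EN) = 90.00° ✓; |EN| = 19.70 ✓; |VN| = 65.31 ✓.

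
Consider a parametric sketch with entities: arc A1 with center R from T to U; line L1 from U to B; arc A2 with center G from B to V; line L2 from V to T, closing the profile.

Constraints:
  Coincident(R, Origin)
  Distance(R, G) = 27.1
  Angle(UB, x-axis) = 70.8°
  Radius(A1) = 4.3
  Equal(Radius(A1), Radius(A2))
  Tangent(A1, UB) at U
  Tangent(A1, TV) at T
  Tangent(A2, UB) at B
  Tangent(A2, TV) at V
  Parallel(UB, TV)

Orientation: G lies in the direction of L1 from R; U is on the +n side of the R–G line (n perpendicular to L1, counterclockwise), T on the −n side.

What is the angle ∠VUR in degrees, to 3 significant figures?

72.4°

The slot axis is L1's direction at 70.8°, so u = (cos 70.8°, sin 70.8°) = (0.329, 0.944) and n = (−sin 70.8°, cos 70.8°) = (-0.944, 0.329). R is at the origin and G lies 27.1 along u from R, so G = 27.1·u = (8.91, 25.6). Tangency of A1 to both parallel lines with radius 4.3 puts U and T at R ± 4.3·n: U = (-4.06, 1.41), T = (4.06, -1.41). Equal radii place B and V the same way about G: B = G + 4.3·n = (4.85, 27.0), V = G − 4.3·n = (13.0, 24.2). Then cos ∠VUR = UV·UR / (|UV||UR|), giving 72.4°.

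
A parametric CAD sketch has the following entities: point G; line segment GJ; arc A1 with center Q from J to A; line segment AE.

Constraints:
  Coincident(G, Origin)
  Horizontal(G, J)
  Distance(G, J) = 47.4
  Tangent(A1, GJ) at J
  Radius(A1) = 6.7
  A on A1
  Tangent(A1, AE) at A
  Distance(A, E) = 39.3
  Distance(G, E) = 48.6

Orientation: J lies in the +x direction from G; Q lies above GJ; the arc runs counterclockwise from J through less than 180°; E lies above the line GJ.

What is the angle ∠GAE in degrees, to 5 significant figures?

60.790°

Checks: ∠(QJ, JG) = 90.00° ✓; |QJ| = 6.700 ✓; |QA| = 6.700 ✓; ∠(QA, AE) = 90.00° ✓; |AE| = 39.30 ✓; |GE| = 48.60 ✓.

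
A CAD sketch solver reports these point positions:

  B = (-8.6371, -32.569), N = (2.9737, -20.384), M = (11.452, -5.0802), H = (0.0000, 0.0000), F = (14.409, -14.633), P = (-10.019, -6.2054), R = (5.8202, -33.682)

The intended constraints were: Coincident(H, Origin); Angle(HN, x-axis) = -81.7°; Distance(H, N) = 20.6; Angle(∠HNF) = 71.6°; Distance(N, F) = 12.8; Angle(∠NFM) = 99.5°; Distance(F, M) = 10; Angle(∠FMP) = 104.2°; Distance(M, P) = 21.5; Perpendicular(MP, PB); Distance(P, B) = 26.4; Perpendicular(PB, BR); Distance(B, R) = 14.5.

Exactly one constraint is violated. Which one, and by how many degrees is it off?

Perpendicular(PB, BR) — off by 7.40°.

H = (0.00, 0.00) ✓; HN at -81.70° ✓; |HN| = 20.60 ✓; ∠HNF = 71.60° ✓; |NF| = 12.80 ✓; ∠NFM = 99.50° ✓; |FM| = 10.00 ✓; ∠FMP = 104.2° ✓; |MP| = 21.50 ✓; ∠(MP, PB) = 90.00° ✓; |PB| = 26.40 ✓; ∠(PB, BR) = 82.60° ✗; |BR| = 14.50 ✓.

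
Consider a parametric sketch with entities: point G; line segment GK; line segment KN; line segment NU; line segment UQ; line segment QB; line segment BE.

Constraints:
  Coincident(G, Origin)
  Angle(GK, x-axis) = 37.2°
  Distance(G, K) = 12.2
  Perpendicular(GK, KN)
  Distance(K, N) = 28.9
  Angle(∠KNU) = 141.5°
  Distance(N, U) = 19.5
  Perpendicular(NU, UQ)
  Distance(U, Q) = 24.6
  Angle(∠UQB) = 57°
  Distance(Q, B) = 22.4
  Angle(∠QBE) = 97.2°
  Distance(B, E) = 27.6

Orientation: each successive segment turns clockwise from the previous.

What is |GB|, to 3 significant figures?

21.8

NU is perpendicular to UQ, so UQ runs at 179°; with |UQ| = 24.6, Q = (2.15, -34.6). ∠UQB = 57.0° gives QB at 55.7° from the x-axis; with |QB| = 22.4, B = (14.8, -16.1). Then |GB| = |B − G| = 21.8.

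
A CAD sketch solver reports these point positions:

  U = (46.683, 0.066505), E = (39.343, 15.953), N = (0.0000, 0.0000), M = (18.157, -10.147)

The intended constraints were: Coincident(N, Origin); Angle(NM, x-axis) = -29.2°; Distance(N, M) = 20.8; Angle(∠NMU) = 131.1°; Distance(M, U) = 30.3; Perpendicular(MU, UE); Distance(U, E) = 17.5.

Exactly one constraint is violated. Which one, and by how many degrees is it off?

Perpendicular(MU, UE) — off by 5.10°.

N = (0.00, 0.00) ✓; NM at -29.20° ✓; |NM| = 20.80 ✓; ∠NMU = 131.1° ✓; |MU| = 30.30 ✓; ∠(MU, UE) = 95.10° ✗; |UE| = 17.50 ✓.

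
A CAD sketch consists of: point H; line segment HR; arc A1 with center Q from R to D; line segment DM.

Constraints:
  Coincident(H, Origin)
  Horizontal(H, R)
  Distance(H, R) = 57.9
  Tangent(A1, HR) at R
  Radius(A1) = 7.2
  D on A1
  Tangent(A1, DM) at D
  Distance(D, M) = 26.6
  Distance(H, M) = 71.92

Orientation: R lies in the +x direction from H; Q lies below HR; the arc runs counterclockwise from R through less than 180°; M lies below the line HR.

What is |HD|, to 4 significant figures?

52.49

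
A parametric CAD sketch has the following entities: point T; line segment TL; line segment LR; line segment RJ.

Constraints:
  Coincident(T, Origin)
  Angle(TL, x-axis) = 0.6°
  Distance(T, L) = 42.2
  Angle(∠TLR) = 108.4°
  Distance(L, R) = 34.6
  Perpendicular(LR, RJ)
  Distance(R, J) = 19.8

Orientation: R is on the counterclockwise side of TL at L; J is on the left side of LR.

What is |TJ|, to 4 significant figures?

52.02

T is at the origin; TL runs at 0.6° with length 42.2, so L = 42.2·(cos 0.6°, sin 0.6°) = (42.20, 0.4419). ∠TLR = 108.4°, so LR runs at 0.6° + (180° − 108.4°) = 72.20° from the x-axis; with |LR| = 34.6, R = L + 34.6·(cos 72.20°, sin 72.20°) = (52.77, 33.39). LR is perpendicular to RJ; with |RJ| = 19.8 on the left of LR, J = R + 19.8·(-0.9521, 0.3057) = (33.92, 39.44). Then |TJ| = |J − T| = 52.02.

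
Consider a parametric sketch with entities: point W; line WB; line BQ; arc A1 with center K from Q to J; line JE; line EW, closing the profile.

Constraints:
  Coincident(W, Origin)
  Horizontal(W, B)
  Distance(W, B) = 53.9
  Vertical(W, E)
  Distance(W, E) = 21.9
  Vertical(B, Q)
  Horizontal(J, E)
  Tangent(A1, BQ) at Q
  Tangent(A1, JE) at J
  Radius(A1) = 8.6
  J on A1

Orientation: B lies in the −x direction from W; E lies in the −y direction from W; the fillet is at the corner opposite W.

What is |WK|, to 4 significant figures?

47.21

WE is vertical with |WE| = 21.9 and E on the −y side, so E = (0.000, -21.90). The virtual corner opposite W is at (-53.90, -21.90). Tangency of A1 to BQ means the radius KQ is perpendicular to BQ and tangency of A1 to JE means the radius KJ is perpendicular to JE, with radius 8.6, so the center K sits 8.6 in from both sides at K = (-45.30, -13.30). Then |WK| = |K − W| = 47.21.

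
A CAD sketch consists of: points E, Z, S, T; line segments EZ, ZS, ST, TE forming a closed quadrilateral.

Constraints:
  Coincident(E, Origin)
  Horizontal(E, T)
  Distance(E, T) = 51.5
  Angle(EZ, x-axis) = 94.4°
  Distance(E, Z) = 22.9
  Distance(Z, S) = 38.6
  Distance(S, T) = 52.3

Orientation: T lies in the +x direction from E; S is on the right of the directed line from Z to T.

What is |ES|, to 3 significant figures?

15.7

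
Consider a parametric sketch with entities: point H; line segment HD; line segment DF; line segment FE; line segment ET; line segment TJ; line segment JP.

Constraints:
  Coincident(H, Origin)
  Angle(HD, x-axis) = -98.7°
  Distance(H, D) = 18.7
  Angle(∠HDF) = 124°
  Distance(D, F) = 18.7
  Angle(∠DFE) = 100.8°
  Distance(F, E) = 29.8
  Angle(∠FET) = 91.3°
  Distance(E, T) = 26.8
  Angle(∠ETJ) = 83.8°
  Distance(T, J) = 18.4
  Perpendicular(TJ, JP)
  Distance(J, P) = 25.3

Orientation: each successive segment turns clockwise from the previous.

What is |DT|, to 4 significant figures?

34.94

H is at the origin; HD runs at -98.7° with length 18.7, so D = (-2.829, -18.48). ∠HDF = 124.0° gives DF at -154.7° from the x-axis; with |DF| = 18.7, F = (-19.73, -26.48). ∠DFE = 100.8° gives FE at 126.1° from the x-axis; with |FE| = 29.8, E = (-37.29, -2.398). ∠FET = 91.3° gives ET at 37.40° from the x-axis; with |ET| = 26.8, T = (-16.00, 13.88). Then |DT| = |T − D| = 34.94.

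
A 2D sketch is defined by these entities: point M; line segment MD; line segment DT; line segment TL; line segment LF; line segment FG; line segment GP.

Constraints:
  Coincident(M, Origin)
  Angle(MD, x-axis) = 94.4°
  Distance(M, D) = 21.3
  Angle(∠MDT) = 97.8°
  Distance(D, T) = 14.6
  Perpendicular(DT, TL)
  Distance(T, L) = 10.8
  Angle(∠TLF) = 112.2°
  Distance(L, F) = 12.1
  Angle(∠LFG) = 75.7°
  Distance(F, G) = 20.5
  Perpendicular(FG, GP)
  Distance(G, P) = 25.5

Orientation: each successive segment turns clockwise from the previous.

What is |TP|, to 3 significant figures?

14.1

M is at the origin; MD runs at 94.4° with length 21.3, so D = (-1.63, 21.2). ∠MDT = 97.8° gives DT at 12.2° from the x-axis; with |DT| = 14.6, T = (12.6, 24.3). DT is perpendicular to TL, so TL runs at -77.8°; with |TL| = 10.8, L = (14.9, 13.8). ∠TLF = 112.2° gives LF at -146° from the x-axis; with |LF| = 12.1, F = (4.93, 6.93). ∠LFG = 75.7° gives FG at 110° from the x-axis; with |FG| = 20.5, G = (-2.11, 26.2). FG is perpendicular to GP, so GP runs at 20.1°; with |GP| = 25.5, P = (21.8, 34.9). Then |TP| = |P − T| = 14.1.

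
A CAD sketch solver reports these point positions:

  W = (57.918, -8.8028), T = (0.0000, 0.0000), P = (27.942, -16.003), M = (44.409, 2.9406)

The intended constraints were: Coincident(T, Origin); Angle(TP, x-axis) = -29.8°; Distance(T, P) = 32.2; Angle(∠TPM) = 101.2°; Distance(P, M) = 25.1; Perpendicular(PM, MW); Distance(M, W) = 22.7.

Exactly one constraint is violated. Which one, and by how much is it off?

Distance(M, W) = 22.7 — off by 4.80.

T = (0.00, 0.00) ✓; TP at -29.80° ✓; |TP| = 32.20 ✓; ∠TPM = 101.2° ✓; |PM| = 25.10 ✓; ∠(PM, MW) = 90.00° ✓; |MW| = 17.90 ✗.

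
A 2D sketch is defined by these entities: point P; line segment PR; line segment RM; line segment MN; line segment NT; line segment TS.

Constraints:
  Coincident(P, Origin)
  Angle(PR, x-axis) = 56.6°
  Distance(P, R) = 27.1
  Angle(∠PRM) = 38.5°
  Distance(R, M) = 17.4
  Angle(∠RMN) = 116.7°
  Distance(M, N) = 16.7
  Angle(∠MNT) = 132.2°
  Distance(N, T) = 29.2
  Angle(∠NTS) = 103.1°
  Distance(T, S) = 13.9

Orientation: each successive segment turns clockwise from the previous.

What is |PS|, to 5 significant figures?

31.131

∠MNT = 132.2° gives NT at 164.00° from the x-axis; with |NT| = 29.2, T = (-25.797, 4.5417). ∠NTS = 103.1° gives TS at 87.100° from the x-axis; with |TS| = 13.9, S = (-25.094, 18.424). Then |PS| = |S − P| = 31.131.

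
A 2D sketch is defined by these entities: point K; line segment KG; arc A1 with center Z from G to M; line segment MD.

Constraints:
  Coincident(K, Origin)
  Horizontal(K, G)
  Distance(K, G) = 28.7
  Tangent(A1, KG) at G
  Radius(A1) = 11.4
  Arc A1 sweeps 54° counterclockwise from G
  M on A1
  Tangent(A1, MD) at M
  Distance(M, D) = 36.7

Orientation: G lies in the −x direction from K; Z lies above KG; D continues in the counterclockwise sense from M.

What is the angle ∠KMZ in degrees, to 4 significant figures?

157.6°

K is at the origin; KG is horizontal with |KG| = 28.7 and G on the −x side, so G = (-28.70, 0.000). The tangent condition forces ZG to be normal to KG, so Z = G + (0, 11.4) = (-28.70, 11.40). On A1, G sits at bearing -90° from Z; a 54° counterclockwise sweep puts M at bearing -36°, so M = Z + 11.4·(cos -36°, sin -36°) = (-19.48, 4.699). Then cos ∠KMZ = MK·MZ / (|MK||MZ|), giving 157.6°.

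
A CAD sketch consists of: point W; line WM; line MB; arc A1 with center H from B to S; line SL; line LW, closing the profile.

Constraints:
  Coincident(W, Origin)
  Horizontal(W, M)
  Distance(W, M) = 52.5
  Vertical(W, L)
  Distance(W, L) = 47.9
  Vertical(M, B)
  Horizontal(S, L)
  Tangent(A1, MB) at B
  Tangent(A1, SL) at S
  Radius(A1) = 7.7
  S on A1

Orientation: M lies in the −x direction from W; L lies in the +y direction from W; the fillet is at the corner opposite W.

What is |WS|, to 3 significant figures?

65.6

W is at the origin; WM is horizontal with |WM| = 52.5 and M on the −x side, so M = (-52.5, 0.00). WL is vertical with |WL| = 47.9 and L on the +y side, so L = (0.00, 47.9). The virtual corner opposite W is at (-52.5, 47.9). Since A1 is tangent to MB there, HB ⟂ MB and A1 meets SL tangentially, so HS is at right angles to SL, with radius 7.7, so the center H sits 7.7 in from both sides at H = (-44.8, 40.2). That places the tangent points at B = (-52.5, 40.2) on MB and S = (-44.8, 47.9) on SL. Then |WS| = |S − W| = 65.6.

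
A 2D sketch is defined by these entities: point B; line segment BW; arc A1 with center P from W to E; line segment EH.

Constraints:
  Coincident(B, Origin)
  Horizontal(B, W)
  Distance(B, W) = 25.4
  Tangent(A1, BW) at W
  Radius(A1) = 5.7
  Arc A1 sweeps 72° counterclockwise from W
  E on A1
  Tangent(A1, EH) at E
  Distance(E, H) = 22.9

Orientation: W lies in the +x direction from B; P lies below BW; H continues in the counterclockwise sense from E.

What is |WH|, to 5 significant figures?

28.594

B is at the origin; BW is horizontal with |BW| = 25.4 and W on the +x side, so W = (25.400, 0.0000). Since A1 is tangent to BW there, PW ⟂ BW, so P = W + (0, -5.7) = (25.400, -5.7000). On A1, W sits at bearing 90° from P; a 72° counterclockwise sweep puts E at bearing 162°, so E = P + 5.7·(cos 162°, sin 162°) = (19.979, -3.9386). The tangent condition forces PE to be normal to EH, so EH runs along (−sin 162°, cos 162°); with |EH| = 22.9, H = (12.902, -25.718). Then |WH| = |H − W| = 28.594.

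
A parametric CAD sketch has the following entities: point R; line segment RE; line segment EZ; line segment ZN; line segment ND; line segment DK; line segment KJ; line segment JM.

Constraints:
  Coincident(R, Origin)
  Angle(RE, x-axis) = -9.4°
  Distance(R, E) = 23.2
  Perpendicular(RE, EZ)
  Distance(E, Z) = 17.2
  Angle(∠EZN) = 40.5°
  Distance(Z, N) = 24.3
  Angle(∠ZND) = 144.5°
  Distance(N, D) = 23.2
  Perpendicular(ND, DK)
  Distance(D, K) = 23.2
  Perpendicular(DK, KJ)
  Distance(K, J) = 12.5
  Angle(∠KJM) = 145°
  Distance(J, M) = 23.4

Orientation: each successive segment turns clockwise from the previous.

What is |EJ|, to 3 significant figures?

15.4

R is at the origin; RE runs at -9.4° with length 23.2, so E = (22.9, -3.79). RE is perpendicular to EZ, so EZ runs at -99.4°; with |EZ| = 17.2, Z = (20.1, -20.8). ∠EZN = 40.5° gives ZN at 121° from the x-axis; with |ZN| = 24.3, N = (7.53, 0.0491). ∠ZND = 144.5° gives ND at 85.6° from the x-axis; with |ND| = 23.2, D = (9.31, 23.2). The perpendicularity gives DK at right angles to ND, so DK runs at -4.40°; with |DK| = 23.2, K = (32.4, 21.4). DK ⟂ KJ, so KJ runs at -94.4°; with |KJ| = 12.5, J = (31.5, 8.94). Then |EJ| = |J − E| = 15.4.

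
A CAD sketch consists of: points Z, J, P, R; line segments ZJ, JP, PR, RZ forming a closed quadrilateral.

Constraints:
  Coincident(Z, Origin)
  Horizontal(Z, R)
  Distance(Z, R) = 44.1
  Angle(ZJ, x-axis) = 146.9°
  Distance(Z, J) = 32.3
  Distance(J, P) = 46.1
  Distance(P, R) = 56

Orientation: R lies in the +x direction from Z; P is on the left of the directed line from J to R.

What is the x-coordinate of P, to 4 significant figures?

10.30

Z is at the origin; Z and R share the same y with |ZR| = 44.1 and R in +x, so R = (44.1, 0). ZJ runs at 146.9° with |ZJ| = 32.3, so J = (-27.06, 17.64). P is determined by |JP| = 46.1 and |PR| = 56.0 together: it lies at the intersection of circle(J, 46.1) and circle(R, 56.0). With |JR| = 73.31, the foot of the radical line on JR is 29.76 from J and the perpendicular offset is √(46.1² − 29.76²) = 35.21. Taking the left-of-JR solution: P = (10.30, 44.65).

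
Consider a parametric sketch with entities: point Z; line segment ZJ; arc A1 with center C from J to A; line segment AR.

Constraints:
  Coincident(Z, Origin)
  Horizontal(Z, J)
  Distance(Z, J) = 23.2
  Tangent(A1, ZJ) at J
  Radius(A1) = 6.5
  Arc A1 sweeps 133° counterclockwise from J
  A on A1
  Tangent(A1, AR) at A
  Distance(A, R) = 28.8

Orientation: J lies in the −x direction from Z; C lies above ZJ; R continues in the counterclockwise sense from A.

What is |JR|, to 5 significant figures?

35.290

Z is at the origin; ZJ is horizontal with |ZJ| = 23.2 and J on the −x side, so J = (-23.200, 0.0000). The tangent condition forces CJ to be normal to ZJ, so C = J + (0, 6.5) = (-23.200, 6.5000). On A1, J sits at bearing -90° from C; a 133° counterclockwise sweep puts A at bearing 43°, so A = C + 6.5·(cos 43°, sin 43°) = (-18.446, 10.933). Tangency of A1 to AR means the radius CA is perpendicular to AR, so AR runs along (−sin 43°, cos 43°); with |AR| = 28.8, R = (-38.088, 31.996). Then |JR| = |R − J| = 35.290.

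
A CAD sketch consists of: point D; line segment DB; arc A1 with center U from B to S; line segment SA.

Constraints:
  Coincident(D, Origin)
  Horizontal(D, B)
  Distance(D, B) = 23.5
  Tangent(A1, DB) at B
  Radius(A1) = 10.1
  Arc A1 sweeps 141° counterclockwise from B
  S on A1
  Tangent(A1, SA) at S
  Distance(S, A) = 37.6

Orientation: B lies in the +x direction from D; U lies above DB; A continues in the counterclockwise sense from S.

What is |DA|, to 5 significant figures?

41.616

On A1, B sits at bearing -90° from U; a 141° counterclockwise sweep puts S at bearing 51°, so S = U + 10.1·(cos 51°, sin 51°) = (29.856, 17.949). The tangent condition forces US to be normal to SA, so SA runs along (−sin 51°, cos 51°); with |SA| = 37.6, A = (0.63545, 41.612). Then |DA| = |A − D| = 41.616.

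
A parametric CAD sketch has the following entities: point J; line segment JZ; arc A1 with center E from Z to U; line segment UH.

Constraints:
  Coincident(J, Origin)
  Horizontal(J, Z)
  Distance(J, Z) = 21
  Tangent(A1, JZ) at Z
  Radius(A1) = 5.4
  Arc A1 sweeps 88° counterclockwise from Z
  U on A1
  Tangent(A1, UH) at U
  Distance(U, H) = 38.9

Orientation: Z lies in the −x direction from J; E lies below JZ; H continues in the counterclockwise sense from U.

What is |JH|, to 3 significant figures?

52.1

J is at the origin; J and Z share the same y with |JZ| = 21.0 and Z on the −x side, so Z = (-21.0, 0.00). A1 meets JZ tangentially, so EZ is at right angles to JZ, so E = Z + (0, -5.4) = (-21.0, -5.40). On A1, Z sits at bearing 90° from E; an 88° counterclockwise sweep puts U at bearing 178°, so U = E + 5.4·(cos 178°, sin 178°) = (-26.4, -5.21). A1 meets UH tangentially, so EU is at right angles to UH, so UH runs along (−sin 178°, cos 178°); with |UH| = 38.9, H = (-27.8, -44.1). Then |JH| = |H − J| = 52.1.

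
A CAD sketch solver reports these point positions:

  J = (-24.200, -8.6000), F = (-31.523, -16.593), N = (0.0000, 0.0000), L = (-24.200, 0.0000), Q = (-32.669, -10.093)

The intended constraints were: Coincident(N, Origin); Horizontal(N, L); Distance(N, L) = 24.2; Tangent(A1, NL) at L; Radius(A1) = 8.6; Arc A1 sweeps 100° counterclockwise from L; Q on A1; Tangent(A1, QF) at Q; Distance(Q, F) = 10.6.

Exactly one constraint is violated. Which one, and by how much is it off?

Distance(Q, F) = 10.6 — off by 4.00.

N = (0.00, 0.00) ✓; N.y = 0.00, L.y = 0.00 ✓; |NL| = 24.20 ✓; ∠(JL, LN) = 90.00° ✓; |JL| = 8.600 ✓; bearing(J→Q) − bearing(J→L) = 100.0° ✓; |JQ| = 8.600 ✓; ∠(JQ, QF) = 90.00° ✓; |QF| = 6.600 ✗.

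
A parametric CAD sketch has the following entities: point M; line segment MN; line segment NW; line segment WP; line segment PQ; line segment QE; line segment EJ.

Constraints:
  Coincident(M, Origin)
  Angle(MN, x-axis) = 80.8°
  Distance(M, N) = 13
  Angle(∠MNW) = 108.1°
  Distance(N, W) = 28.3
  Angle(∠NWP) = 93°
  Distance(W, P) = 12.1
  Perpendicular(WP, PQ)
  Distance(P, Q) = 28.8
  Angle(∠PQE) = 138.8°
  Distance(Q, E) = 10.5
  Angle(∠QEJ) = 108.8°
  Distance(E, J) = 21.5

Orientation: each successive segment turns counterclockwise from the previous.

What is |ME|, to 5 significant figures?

6.6319

M is at the origin; MN runs at 80.8° with length 13.0, so N = (2.0785, 12.833). ∠MNW = 108.1° gives NW at 152.70° from the x-axis; with |NW| = 28.3, W = (-23.069, 25.813). ∠NWP = 93.0° gives WP at -120.30° from the x-axis; with |WP| = 12.1, P = (-29.174, 15.365). WP ⟂ PQ, so PQ runs at -30.300°; with |PQ| = 28.8, Q = (-4.3084, 0.83507). ∠PQE = 138.8° gives QE at 10.900° from the x-axis; with |QE| = 10.5, E = (6.0022, 2.8206). Then |ME| = |E − M| = 6.6319.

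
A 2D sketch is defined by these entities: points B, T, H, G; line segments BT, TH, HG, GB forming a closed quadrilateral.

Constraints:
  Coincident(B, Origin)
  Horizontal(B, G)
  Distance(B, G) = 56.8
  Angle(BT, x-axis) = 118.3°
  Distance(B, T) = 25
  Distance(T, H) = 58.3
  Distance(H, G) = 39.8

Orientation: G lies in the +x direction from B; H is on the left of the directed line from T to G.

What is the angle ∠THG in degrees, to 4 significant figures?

92.65°

Checks: B.y = 0.00, G.y = 0.00 ✓; |TH| = 58.30 ✓; |HG| = 39.80 ✓.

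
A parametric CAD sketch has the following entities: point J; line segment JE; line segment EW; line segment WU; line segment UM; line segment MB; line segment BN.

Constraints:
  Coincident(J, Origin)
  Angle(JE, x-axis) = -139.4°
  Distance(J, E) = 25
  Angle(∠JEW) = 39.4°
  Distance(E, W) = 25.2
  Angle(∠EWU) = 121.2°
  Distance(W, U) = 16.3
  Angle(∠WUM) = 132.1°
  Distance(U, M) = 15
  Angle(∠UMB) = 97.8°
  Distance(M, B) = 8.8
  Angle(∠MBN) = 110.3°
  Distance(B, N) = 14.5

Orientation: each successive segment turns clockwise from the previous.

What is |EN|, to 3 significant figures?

21.9

∠UMB = 97.8° gives MB at -109° from the x-axis; with |MB| = 8.8, B = (11.1, -0.623). ∠MBN = 110.3° gives BN at -179° from the x-axis; with |BN| = 14.5, N = (-3.35, -0.977). Then |EN| = |N − E| = 21.9.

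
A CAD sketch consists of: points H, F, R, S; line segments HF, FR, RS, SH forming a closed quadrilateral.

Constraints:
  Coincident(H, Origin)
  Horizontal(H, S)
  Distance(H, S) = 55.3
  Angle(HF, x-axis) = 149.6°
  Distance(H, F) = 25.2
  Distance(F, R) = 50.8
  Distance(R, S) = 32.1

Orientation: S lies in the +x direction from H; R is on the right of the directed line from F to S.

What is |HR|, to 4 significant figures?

25.83

Checks: |FR| = 50.80 ✓; |RS| = 32.10 ✓.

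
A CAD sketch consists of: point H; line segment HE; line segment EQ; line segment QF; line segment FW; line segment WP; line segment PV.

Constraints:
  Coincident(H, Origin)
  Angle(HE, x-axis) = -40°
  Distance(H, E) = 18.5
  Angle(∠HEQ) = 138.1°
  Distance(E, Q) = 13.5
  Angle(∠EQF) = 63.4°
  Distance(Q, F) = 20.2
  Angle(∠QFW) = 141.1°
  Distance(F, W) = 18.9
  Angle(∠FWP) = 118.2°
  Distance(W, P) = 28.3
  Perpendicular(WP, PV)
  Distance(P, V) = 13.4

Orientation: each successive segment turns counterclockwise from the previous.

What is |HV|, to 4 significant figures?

19.55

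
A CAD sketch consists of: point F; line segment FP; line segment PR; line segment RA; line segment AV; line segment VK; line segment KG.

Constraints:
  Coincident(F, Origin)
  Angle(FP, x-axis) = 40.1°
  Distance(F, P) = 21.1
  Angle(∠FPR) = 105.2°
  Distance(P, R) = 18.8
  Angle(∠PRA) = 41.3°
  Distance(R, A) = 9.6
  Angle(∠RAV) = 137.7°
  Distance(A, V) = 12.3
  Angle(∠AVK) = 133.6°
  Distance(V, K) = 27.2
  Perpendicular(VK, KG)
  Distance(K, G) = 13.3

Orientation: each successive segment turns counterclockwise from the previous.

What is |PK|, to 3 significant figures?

23.6

F is at the origin; FP runs at 40.1° with length 21.1, so P = (16.1, 13.6). ∠FPR = 105.2° gives PR at 115° from the x-axis; with |PR| = 18.8, R = (8.22, 30.6). ∠PRA = 41.3° gives RA at -106° from the x-axis; with |RA| = 9.6, A = (5.51, 21.4). ∠RAV = 137.7° gives AV at -64.1° from the x-axis; with |AV| = 12.3, V = (10.9, 10.4). ∠AVK = 133.6° gives VK at -17.7° from the x-axis; with |VK| = 27.2, K = (36.8, 2.10). Then |PK| = |K − P| = 23.6.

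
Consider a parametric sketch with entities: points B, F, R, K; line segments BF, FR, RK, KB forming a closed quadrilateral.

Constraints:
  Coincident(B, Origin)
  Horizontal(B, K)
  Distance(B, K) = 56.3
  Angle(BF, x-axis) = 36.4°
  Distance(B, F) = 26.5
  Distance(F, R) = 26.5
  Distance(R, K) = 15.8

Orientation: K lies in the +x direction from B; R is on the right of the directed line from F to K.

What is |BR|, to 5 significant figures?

40.750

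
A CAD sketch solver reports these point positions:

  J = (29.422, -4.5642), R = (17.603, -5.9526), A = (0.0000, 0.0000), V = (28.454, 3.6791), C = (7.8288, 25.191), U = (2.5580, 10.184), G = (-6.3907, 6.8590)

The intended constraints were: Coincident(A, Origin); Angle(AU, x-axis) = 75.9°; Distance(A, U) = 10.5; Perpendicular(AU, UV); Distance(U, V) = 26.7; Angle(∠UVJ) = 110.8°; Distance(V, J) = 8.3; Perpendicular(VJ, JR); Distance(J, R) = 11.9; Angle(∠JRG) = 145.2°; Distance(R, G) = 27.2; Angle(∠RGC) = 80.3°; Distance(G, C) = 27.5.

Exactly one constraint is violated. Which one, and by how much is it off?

Distance(G, C) = 27.5 — off by 4.30.

A = (0.00, 0.00) ✓; AU at 75.90° ✓; |AU| = 10.50 ✓; ∠(AU, UV) = 90.00° ✓; |UV| = 26.70 ✓; ∠UVJ = 110.8° ✓; |VJ| = 8.300 ✓; ∠(VJ, JR) = 90.00° ✓; |JR| = 11.90 ✓; ∠JRG = 145.2° ✓; |RG| = 27.20 ✓; ∠RGC = 80.30° ✓; |GC| = 23.20 ✗.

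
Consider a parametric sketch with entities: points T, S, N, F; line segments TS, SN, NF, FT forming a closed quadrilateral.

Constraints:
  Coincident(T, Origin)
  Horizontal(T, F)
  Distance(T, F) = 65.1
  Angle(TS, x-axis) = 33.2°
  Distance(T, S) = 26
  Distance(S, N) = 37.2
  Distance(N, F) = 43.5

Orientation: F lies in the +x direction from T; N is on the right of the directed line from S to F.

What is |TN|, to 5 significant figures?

35.777

Checks: |SN| = 37.20 ✓; |NF| = 43.50 ✓.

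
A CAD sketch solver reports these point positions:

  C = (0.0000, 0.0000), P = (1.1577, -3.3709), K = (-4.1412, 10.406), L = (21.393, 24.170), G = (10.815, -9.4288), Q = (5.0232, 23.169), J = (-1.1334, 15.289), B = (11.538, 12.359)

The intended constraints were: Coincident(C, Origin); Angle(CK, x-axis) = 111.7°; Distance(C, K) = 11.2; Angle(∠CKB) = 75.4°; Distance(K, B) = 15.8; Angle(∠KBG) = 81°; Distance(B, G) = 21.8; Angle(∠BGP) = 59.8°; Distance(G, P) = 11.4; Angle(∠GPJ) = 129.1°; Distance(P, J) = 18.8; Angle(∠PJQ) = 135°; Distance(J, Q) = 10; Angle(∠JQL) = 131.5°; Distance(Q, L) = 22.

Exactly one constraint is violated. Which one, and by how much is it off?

Distance(Q, L) = 22 — off by 5.60.

C = (0.00, 0.00) ✓; CK at 111.7° ✓; |CK| = 11.20 ✓; ∠CKB = 75.40° ✓; |KB| = 15.80 ✓; ∠KBG = 81.00° ✓; |BG| = 21.80 ✓; ∠BGP = 59.80° ✓; |GP| = 11.40 ✓; ∠GPJ = 129.1° ✓; |PJ| = 18.80 ✓; ∠PJQ = 135.0° ✓; |JQ| = 10.00 ✓; ∠JQL = 131.5° ✓; |QL| = 16.40 ✗.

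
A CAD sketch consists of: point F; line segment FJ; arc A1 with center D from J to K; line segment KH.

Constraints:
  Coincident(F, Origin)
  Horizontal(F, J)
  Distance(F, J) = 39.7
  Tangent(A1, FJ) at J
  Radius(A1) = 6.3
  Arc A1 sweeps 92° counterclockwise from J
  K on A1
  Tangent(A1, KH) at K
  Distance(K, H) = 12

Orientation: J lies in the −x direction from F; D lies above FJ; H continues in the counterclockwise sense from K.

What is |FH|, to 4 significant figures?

38.56

On A1, J sits at bearing -90° from D; a 92° counterclockwise sweep puts K at bearing 2°, so K = D + 6.3·(cos 2°, sin 2°) = (-33.40, 6.520). The tangent condition forces DK to be normal to KH, so KH runs along (−sin 2°, cos 2°); with |KH| = 12.0, H = (-33.82, 18.51). Then |FH| = |H − F| = 38.56.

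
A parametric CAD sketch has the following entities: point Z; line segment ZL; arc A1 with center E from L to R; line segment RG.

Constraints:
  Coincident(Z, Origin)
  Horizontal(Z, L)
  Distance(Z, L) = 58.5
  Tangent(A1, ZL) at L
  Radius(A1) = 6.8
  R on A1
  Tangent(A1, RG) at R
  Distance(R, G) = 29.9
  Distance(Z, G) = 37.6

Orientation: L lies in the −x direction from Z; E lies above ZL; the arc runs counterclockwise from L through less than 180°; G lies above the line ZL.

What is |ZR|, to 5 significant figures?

54.138

Checks: |EL| = 6.800 ✓; |ER| = 6.800 ✓; ∠(ER, RG) = 90.00° ✓; |RG| = 29.90 ✓; |ZG| = 37.60 ✓.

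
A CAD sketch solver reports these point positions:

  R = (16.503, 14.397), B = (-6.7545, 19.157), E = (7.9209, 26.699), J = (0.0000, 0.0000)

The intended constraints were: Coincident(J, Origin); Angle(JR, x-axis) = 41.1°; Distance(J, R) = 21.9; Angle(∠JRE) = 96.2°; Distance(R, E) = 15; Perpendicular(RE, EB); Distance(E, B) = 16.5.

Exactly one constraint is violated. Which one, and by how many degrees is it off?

Perpendicular(RE, EB) — off by 7.70°.

J = (0.00, 0.00) ✓; JR at 41.10° ✓; |JR| = 21.90 ✓; ∠JRE = 96.20° ✓; |RE| = 15.00 ✓; ∠(RE, EB) = 82.30° ✗; |EB| = 16.50 ✓.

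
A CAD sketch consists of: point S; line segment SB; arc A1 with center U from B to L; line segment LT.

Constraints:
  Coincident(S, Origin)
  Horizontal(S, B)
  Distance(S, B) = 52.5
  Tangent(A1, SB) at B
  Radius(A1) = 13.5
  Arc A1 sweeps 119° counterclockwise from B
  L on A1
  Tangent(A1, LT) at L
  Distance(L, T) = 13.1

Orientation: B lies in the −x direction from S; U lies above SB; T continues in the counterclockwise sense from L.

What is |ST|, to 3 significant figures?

56.6

On A1, B sits at bearing -90° from U; a 119° counterclockwise sweep puts L at bearing 29°, so L = U + 13.5·(cos 29°, sin 29°) = (-40.7, 20.0). Since A1 is tangent to LT there, UL ⟂ LT, so LT runs along (−sin 29°, cos 29°); with |LT| = 13.1, T = (-47.0, 31.5). Then |ST| = |T − S| = 56.6.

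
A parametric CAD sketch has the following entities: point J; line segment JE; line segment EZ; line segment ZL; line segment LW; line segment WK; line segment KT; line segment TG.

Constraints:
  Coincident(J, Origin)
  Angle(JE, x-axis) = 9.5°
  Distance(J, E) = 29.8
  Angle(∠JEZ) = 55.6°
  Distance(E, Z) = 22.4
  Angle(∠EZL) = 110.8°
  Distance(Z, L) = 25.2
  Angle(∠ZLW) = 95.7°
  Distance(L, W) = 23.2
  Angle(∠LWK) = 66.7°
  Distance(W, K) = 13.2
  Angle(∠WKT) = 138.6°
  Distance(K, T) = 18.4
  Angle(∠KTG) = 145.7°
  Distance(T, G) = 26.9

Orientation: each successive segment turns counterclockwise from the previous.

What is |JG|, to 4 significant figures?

40.00

J is at the origin; JE runs at 9.5° with length 29.8, so E = (29.39, 4.918). ∠JEZ = 55.6° gives EZ at 133.9° from the x-axis; with |EZ| = 22.4, Z = (13.86, 21.06). ∠EZL = 110.8° gives ZL at -156.9° from the x-axis; with |ZL| = 25.2, L = (-9.320, 11.17). ∠ZLW = 95.7° gives LW at -72.60° from the x-axis; with |LW| = 23.2, W = (-2.383, -10.97). ∠LWK = 66.7° gives WK at 40.70° from the x-axis; with |WK| = 13.2, K = (7.625, -2.359). ∠WKT = 138.6° gives KT at 82.10° from the x-axis; with |KT| = 18.4, T = (10.15, 15.87). ∠KTG = 145.7° gives TG at 116.4° from the x-axis; with |TG| = 26.9, G = (-1.807, 39.96). Then |JG| = |G − J| = 40.00.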